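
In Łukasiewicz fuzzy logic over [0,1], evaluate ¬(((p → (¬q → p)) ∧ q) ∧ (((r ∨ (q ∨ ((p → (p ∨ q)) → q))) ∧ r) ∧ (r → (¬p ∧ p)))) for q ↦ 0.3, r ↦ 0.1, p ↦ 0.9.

0.90

¬q: Łukasiewicz ¬ gives 1 − 0.3 = 0.7
(¬q → p): min(1, 1 − 0.7 + 0.9) = 1
(p → (¬q → p)): min(1, 1 − 0.9 + 1) = 1
((p → (¬q → p)) ∧ q) = min(1, 0.3) = 0.3
(p ∨ q) = max(0.9, 0.3) = 0.9
(p → (p ∨ q)): min(1, 1 − 0.9 + 0.9) = 1
((p → (p ∨ q)) → q): min(1, 1 − 1 + 0.3) = 0.3
(q ∨ ((p → (p ∨ q)) → q)) = max(0.3, 0.3) = 0.3
(r ∨ (q ∨ ((p → (p ∨ q)) → q))) = max(0.1, 0.3) = 0.3
((r ∨ (q ∨ ((p → (p ∨ q)) → q))) ∧ r) = min(0.3, 0.1) = 0.1
¬p: Łukasiewicz ¬ gives 1 − 0.9 = 0.1
(¬p ∧ p) = min(0.1, 0.9) = 0.1
(r → (¬p ∧ p)): min(1, 1 − 0.1 + 0.1) = 1
(((r ∨ (q ∨ ((p → (p ∨ q)) → q))) ∧ r) ∧ (r → (¬p ∧ p))) = min(0.1, 1) = 0.1
(((p → (¬q → p)) ∧ q) ∧ (((r ∨ (q ∨ ((p → (p ∨ q)) → q))) ∧ r) ∧ (r → (¬p ∧ p)))) = min(0.3, 0.1) = 0.1
¬(((p → (¬q → p)) ∧ q) ∧ (((r ∨ (q ∨ ((p → (p ∨ q)) → q))) ∧ r) ∧ (r → (¬p ∧ p)))): Łukasiewicz ¬ gives 1 − 0.1 = 0.9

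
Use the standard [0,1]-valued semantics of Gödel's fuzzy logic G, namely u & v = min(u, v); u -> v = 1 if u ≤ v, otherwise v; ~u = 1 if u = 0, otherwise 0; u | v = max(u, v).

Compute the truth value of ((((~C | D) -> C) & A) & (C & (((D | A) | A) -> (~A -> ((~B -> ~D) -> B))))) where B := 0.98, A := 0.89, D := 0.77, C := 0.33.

~C: Gödel ¬ of 0.33 = 0 (operand ≠ 0)
(~C | D) = max(0, 0.77) = 0.77
((~C | D) -> C): 0.77 > 0.33, so result = 0.33
(((~C | D) -> C) & A) = min(0.33, 0.89) = 0.33
(D | A) = max(0.77, 0.89) = 0.89
((D | A) | A) = max(0.89, 0.89) = 0.89
~A: Gödel ¬ of 0.89 = 0 (operand ≠ 0)
~B: Gödel ¬ of 0.98 = 0 (operand ≠ 0)
~D: Gödel ¬ of 0.77 = 0 (operand ≠ 0)
(~B -> ~D): 0 ≤ 0, so result = 1
((~B -> ~D) -> B): 1 > 0.98, so result = 0.98
(~A -> ((~B -> ~D) -> B)): 0 ≤ 0.98, so result = 1
(((D | A) | A) -> (~A -> ((~B -> ~D) -> B))): 0.89 ≤ 1, so result = 1
(C & (((D | A) | A) -> (~A -> ((~B -> ~D) -> B)))) = min(0.33, 1) = 0.33
((((~C | D) -> C) & A) & (C & (((D | A) | A) -> (~A -> ((~B -> ~D) -> B))))) = min(0.33, 0.33) = 0.33

0.33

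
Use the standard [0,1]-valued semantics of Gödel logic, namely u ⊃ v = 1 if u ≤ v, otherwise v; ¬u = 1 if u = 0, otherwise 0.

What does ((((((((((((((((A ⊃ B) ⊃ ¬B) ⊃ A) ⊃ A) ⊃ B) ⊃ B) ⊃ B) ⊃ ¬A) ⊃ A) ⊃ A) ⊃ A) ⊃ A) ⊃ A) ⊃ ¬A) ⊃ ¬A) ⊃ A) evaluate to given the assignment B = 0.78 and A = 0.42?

(A ⊃ B): 0.42 ≤ 0.78, so result = 1
¬B: Gödel ¬ of 0.78 = 0 (operand ≠ 0)
((A ⊃ B) ⊃ ¬B): 1 > 0, so result = 0
(((A ⊃ B) ⊃ ¬B) ⊃ A): 0 ≤ 0.42, so result = 1
((((A ⊃ B) ⊃ ¬B) ⊃ A) ⊃ A): 1 > 0.42, so result = 0.42
(((((A ⊃ B) ⊃ ¬B) ⊃ A) ⊃ A) ⊃ B): 0.42 ≤ 0.78, so result = 1
((((((A ⊃ B) ⊃ ¬B) ⊃ A) ⊃ A) ⊃ B) ⊃ B): 1 > 0.78, so result = 0.78
(((((((A ⊃ B) ⊃ ¬B) ⊃ A) ⊃ A) ⊃ B) ⊃ B) ⊃ B): 0.78 ≤ 0.78, so result = 1
¬A: Gödel ¬ of 0.42 = 0 (operand ≠ 0)
((((((((A ⊃ B) ⊃ ¬B) ⊃ A) ⊃ A) ⊃ B) ⊃ B) ⊃ B) ⊃ ¬A): 1 > 0, so result = 0
(((((((((A ⊃ B) ⊃ ¬B) ⊃ A) ⊃ A) ⊃ B) ⊃ B) ⊃ B) ⊃ ¬A) ⊃ A): 0 ≤ 0.42, so result = 1
((((((((((A ⊃ B) ⊃ ¬B) ⊃ A) ⊃ A) ⊃ B) ⊃ B) ⊃ B) ⊃ ¬A) ⊃ A) ⊃ A): 1 > 0.42, so result = 0.42
(((((((((((A ⊃ B) ⊃ ¬B) ⊃ A) ⊃ A) ⊃ B) ⊃ B) ⊃ B) ⊃ ¬A) ⊃ A) ⊃ A) ⊃ A): 0.42 ≤ 0.42, so result = 1
((((((((((((A ⊃ B) ⊃ ¬B) ⊃ A) ⊃ A) ⊃ B) ⊃ B) ⊃ B) ⊃ ¬A) ⊃ A) ⊃ A) ⊃ A) ⊃ A): 1 > 0.42, so result = 0.42
(((((((((((((A ⊃ B) ⊃ ¬B) ⊃ A) ⊃ A) ⊃ B) ⊃ B) ⊃ B) ⊃ ¬A) ⊃ A) ⊃ A) ⊃ A) ⊃ A) ⊃ A): 0.42 ≤ 0.42, so result = 1
¬A: Gödel ¬ of 0.42 = 0 (operand ≠ 0)
((((((((((((((A ⊃ B) ⊃ ¬B) ⊃ A) ⊃ A) ⊃ B) ⊃ B) ⊃ B) ⊃ ¬A) ⊃ A) ⊃ A) ⊃ A) ⊃ A) ⊃ A) ⊃ ¬A): 1 > 0, so result = 0
¬A: Gödel ¬ of 0.42 = 0 (operand ≠ 0)
(((((((((((((((A ⊃ B) ⊃ ¬B) ⊃ A) ⊃ A) ⊃ B) ⊃ B) ⊃ B) ⊃ ¬A) ⊃ A) ⊃ A) ⊃ A) ⊃ A) ⊃ A) ⊃ ¬A) ⊃ ¬A): 0 ≤ 0, so result = 1
((((((((((((((((A ⊃ B) ⊃ ¬B) ⊃ A) ⊃ A) ⊃ B) ⊃ B) ⊃ B) ⊃ ¬A) ⊃ A) ⊃ A) ⊃ A) ⊃ A) ⊃ A) ⊃ ¬A) ⊃ ¬A) ⊃ A): 1 > 0.42, so result = 0.42

0.42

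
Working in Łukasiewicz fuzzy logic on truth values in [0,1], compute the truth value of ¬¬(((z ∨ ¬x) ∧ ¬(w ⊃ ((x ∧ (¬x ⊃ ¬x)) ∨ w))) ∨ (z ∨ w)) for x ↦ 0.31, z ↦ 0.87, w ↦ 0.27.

¬x: Łukasiewicz ¬ gives 1 − 0.31 = 0.69
(z ∨ ¬x) = max(0.87, 0.69) = 0.87
¬x: Łukasiewicz ¬ gives 1 − 0.31 = 0.69
¬x: Łukasiewicz ¬ gives 1 − 0.31 = 0.69
(¬x ⊃ ¬x): min(1, 1 − 0.69 + 0.69) = 1
(x ∧ (¬x ⊃ ¬x)) = min(0.31, 1) = 0.31
((x ∧ (¬x ⊃ ¬x)) ∨ w) = max(0.31, 0.27) = 0.31
(w ⊃ ((x ∧ (¬x ⊃ ¬x)) ∨ w)): min(1, 1 − 0.27 + 0.31) = 1
¬(w ⊃ ((x ∧ (¬x ⊃ ¬x)) ∨ w)): Łukasiewicz ¬ gives 1 − 1 = 0
((z ∨ ¬x) ∧ ¬(w ⊃ ((x ∧ (¬x ⊃ ¬x)) ∨ w))) = min(0.87, 0) = 0
(z ∨ w) = max(0.87, 0.27) = 0.87
(((z ∨ ¬x) ∧ ¬(w ⊃ ((x ∧ (¬x ⊃ ¬x)) ∨ w))) ∨ (z ∨ w)) = max(0, 0.87) = 0.87
¬(((z ∨ ¬x) ∧ ¬(w ⊃ ((x ∧ (¬x ⊃ ¬x)) ∨ w))) ∨ (z ∨ w)): Łukasiewicz ¬ gives 1 − 0.87 = 0.13
¬¬(((z ∨ ¬x) ∧ ¬(w ⊃ ((x ∧ (¬x ⊃ ¬x)) ∨ w))) ∨ (z ∨ w)): Łukasiewicz ¬ gives 1 − 0.13 = 0.87

0.87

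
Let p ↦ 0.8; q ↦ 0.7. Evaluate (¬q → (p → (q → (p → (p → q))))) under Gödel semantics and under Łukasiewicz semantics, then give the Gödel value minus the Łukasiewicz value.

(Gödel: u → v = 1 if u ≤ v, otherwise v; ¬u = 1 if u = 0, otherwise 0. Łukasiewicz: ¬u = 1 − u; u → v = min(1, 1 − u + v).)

Gödel evaluation:
  ¬q: Gödel ¬ of 0.7 = 0 (operand ≠ 0)
  (p → q): 0.8 > 0.7, so result = 0.7
  (p → (p → q)): 0.8 > 0.7, so result = 0.7
  (q → (p → (p → q))): 0.7 ≤ 0.7, so result = 1
  (p → (q → (p → (p → q)))): 0.8 ≤ 1, so result = 1
  (¬q → (p → (q → (p → (p → q))))): 0 ≤ 1, so result = 1
  Gödel value = 1
Łukasiewicz evaluation:
  ¬q: Łukasiewicz ¬ gives 1 − 0.7 = 0.3
  (p → q): min(1, 1 − 0.8 + 0.7) = 0.9
  (p → (p → q)): min(1, 1 − 0.8 + 0.9) = 1
  (q → (p → (p → q))): min(1, 1 − 0.7 + 1) = 1
  (p → (q → (p → (p → q)))): min(1, 1 − 0.8 + 1) = 1
  (¬q → (p → (q → (p → (p → q))))): min(1, 1 − 0.3 + 1) = 1
  Łukasiewicz value = 1
Difference: 1 − 1 = 0.00

0.00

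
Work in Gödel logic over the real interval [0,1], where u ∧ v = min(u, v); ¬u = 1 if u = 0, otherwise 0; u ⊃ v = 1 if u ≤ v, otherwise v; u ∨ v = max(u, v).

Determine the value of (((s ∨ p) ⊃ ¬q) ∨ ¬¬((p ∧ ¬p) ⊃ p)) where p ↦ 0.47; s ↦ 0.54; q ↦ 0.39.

(s ∨ p) = max(0.54, 0.47) = 0.54
¬q: Gödel ¬ of 0.39 = 0 (operand ≠ 0)
((s ∨ p) ⊃ ¬q): 0.54 > 0, so result = 0
¬p: Gödel ¬ of 0.47 = 0 (operand ≠ 0)
(p ∧ ¬p) = min(0.47, 0) = 0
((p ∧ ¬p) ⊃ p): 0 ≤ 0.47, so result = 1
¬((p ∧ ¬p) ⊃ p): Gödel ¬ of 1 = 0 (operand ≠ 0)
¬¬((p ∧ ¬p) ⊃ p): Gödel ¬ of 0 = 1 (operand is 0)
(((s ∨ p) ⊃ ¬q) ∨ ¬¬((p ∧ ¬p) ⊃ p)) = max(0, 1) = 1

1.00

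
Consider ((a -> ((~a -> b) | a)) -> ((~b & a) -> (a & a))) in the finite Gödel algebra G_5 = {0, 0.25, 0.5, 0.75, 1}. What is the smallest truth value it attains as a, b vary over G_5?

1.00

Every assignment gives 1. For instance at a = 0, b = 0:
  ~a: Gödel ¬ of 0 = 1 (operand is 0)
  (~a -> b): 1 > 0, so result = 0
  ((~a -> b) | a) = max(0, 0) = 0
  (a -> ((~a -> b) | a)): 0 ≤ 0, so result = 1
  ~b: Gödel ¬ of 0 = 1 (operand is 0)
  (~b & a) = min(1, 0) = 0
  (a & a) = min(0, 0) = 0
  ((~b & a) -> (a & a)): 0 ≤ 0, so result = 1
  ((a -> ((~a -> b) | a)) -> ((~b & a) -> (a & a))): 1 ≤ 1, so result = 1
All 25 assignments give value 1 — the formula is a G_5-tautology.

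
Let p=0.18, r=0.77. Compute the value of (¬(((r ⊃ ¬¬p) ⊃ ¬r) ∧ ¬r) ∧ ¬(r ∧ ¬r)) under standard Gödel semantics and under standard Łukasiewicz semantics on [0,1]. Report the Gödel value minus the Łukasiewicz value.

0.23

Gödel evaluation:
  ¬p: Gödel ¬ of 0.18 = 0 (operand ≠ 0)
  ¬¬p: Gödel ¬ of 0 = 1 (operand is 0)
  (r ⊃ ¬¬p): 0.77 ≤ 1, so result = 1
  ¬r: Gödel ¬ of 0.77 = 0 (operand ≠ 0)
  ((r ⊃ ¬¬p) ⊃ ¬r): 1 > 0, so result = 0
  ¬r: Gödel ¬ of 0.77 = 0 (operand ≠ 0)
  (((r ⊃ ¬¬p) ⊃ ¬r) ∧ ¬r) = min(0, 0) = 0
  ¬(((r ⊃ ¬¬p) ⊃ ¬r) ∧ ¬r): Gödel ¬ of 0 = 1 (operand is 0)
  ¬r: Gödel ¬ of 0.77 = 0 (operand ≠ 0)
  (r ∧ ¬r) = min(0.77, 0) = 0
  ¬(r ∧ ¬r): Gödel ¬ of 0 = 1 (operand is 0)
  (¬(((r ⊃ ¬¬p) ⊃ ¬r) ∧ ¬r) ∧ ¬(r ∧ ¬r)) = min(1, 1) = 1
  Gödel value = 1
Łukasiewicz evaluation:
  ¬p: Łukasiewicz ¬ gives 1 − 0.18 = 0.82
  ¬¬p: Łukasiewicz ¬ gives 1 − 0.82 = 0.18
  (r ⊃ ¬¬p): min(1, 1 − 0.77 + 0.18) = 0.41
  ¬r: Łukasiewicz ¬ gives 1 − 0.77 = 0.23
  ((r ⊃ ¬¬p) ⊃ ¬r): min(1, 1 − 0.41 + 0.23) = 0.82
  ¬r: Łukasiewicz ¬ gives 1 − 0.77 = 0.23
  (((r ⊃ ¬¬p) ⊃ ¬r) ∧ ¬r) = min(0.82, 0.23) = 0.23
  ¬(((r ⊃ ¬¬p) ⊃ ¬r) ∧ ¬r): Łukasiewicz ¬ gives 1 − 0.23 = 0.77
  ¬r: Łukasiewicz ¬ gives 1 − 0.77 = 0.23
  (r ∧ ¬r) = min(0.77, 0.23) = 0.23
  ¬(r ∧ ¬r): Łukasiewicz ¬ gives 1 − 0.23 = 0.77
  (¬(((r ⊃ ¬¬p) ⊃ ¬r) ∧ ¬r) ∧ ¬(r ∧ ¬r)) = min(0.77, 0.77) = 0.77
  Łukasiewicz value = 0.77
Difference: 1 − 0.77 = 0.23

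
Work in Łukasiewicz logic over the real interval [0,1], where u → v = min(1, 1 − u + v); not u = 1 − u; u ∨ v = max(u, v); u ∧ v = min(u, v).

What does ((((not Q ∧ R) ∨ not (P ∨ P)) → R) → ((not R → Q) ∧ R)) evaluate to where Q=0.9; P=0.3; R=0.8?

0.80

not Q: Łukasiewicz ¬ gives 1 − 0.9 = 0.1
(not Q ∧ R) = min(0.1, 0.8) = 0.1
(P ∨ P) = max(0.3, 0.3) = 0.3
not (P ∨ P): Łukasiewicz ¬ gives 1 − 0.3 = 0.7
((not Q ∧ R) ∨ not (P ∨ P)) = max(0.1, 0.7) = 0.7
(((not Q ∧ R) ∨ not (P ∨ P)) → R): min(1, 1 − 0.7 + 0.8) = 1
not R: Łukasiewicz ¬ gives 1 − 0.8 = 0.2
(not R → Q): min(1, 1 − 0.2 + 0.9) = 1
((not R → Q) ∧ R) = min(1, 0.8) = 0.8
((((not Q ∧ R) ∨ not (P ∨ P)) → R) → ((not R → Q) ∧ R)): min(1, 1 − 1 + 0.8) = 0.8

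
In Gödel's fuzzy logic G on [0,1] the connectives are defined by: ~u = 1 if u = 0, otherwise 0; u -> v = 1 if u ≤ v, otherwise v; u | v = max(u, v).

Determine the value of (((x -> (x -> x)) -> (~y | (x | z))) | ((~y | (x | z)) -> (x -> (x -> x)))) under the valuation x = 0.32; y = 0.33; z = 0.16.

1.00

(x -> x): 0.32 ≤ 0.32, so result = 1
(x -> (x -> x)): 0.32 ≤ 1, so result = 1
~y: Gödel ¬ of 0.33 = 0 (operand ≠ 0)
(x | z) = max(0.32, 0.16) = 0.32
(~y | (x | z)) = max(0, 0.32) = 0.32
((x -> (x -> x)) -> (~y | (x | z))): 1 > 0.32, so result = 0.32
~y: Gödel ¬ of 0.33 = 0 (operand ≠ 0)
(x | z) = max(0.32, 0.16) = 0.32
(~y | (x | z)) = max(0, 0.32) = 0.32
(x -> x): 0.32 ≤ 0.32, so result = 1
(x -> (x -> x)): 0.32 ≤ 1, so result = 1
((~y | (x | z)) -> (x -> (x -> x))): 0.32 ≤ 1, so result = 1
(((x -> (x -> x)) -> (~y | (x | z))) | ((~y | (x | z)) -> (x -> (x -> x)))) = max(0.32, 1) = 1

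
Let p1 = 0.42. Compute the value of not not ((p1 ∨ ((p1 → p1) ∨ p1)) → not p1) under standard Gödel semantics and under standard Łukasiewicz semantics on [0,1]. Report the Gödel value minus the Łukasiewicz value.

Gödel evaluation:
  (p1 → p1): 0.42 ≤ 0.42, so result = 1
  ((p1 → p1) ∨ p1) = max(1, 0.42) = 1
  (p1 ∨ ((p1 → p1) ∨ p1)) = max(0.42, 1) = 1
  not p1: Gödel ¬ of 0.42 = 0 (operand ≠ 0)
  ((p1 ∨ ((p1 → p1) ∨ p1)) → not p1): 1 > 0, so result = 0
  not ((p1 ∨ ((p1 → p1) ∨ p1)) → not p1): Gödel ¬ of 0 = 1 (operand is 0)
  not not ((p1 ∨ ((p1 → p1) ∨ p1)) → not p1): Gödel ¬ of 1 = 0 (operand ≠ 0)
  Gödel value = 0
Łukasiewicz evaluation:
  (p1 → p1): min(1, 1 − 0.42 + 0.42) = 1
  ((p1 → p1) ∨ p1) = max(1, 0.42) = 1
  (p1 ∨ ((p1 → p1) ∨ p1)) = max(0.42, 1) = 1
  not p1: Łukasiewicz ¬ gives 1 − 0.42 = 0.58
  ((p1 ∨ ((p1 → p1) ∨ p1)) → not p1): min(1, 1 − 1 + 0.58) = 0.58
  not ((p1 ∨ ((p1 → p1) ∨ p1)) → not p1): Łukasiewicz ¬ gives 1 − 0.58 = 0.42
  not not ((p1 ∨ ((p1 → p1) ∨ p1)) → not p1): Łukasiewicz ¬ gives 1 − 0.42 = 0.58
  Łukasiewicz value = 0.58
Difference: 0 − 0.58 = -0.58

-0.58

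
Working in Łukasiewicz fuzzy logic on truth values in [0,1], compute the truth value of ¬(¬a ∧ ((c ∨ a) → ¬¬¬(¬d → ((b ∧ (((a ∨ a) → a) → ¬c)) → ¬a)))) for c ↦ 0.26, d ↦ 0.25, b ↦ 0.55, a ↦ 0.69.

0.69

¬a: Łukasiewicz ¬ gives 1 − 0.69 = 0.31
(c ∨ a) = max(0.26, 0.69) = 0.69
¬d: Łukasiewicz ¬ gives 1 − 0.25 = 0.75
(a ∨ a) = max(0.69, 0.69) = 0.69
((a ∨ a) → a): min(1, 1 − 0.69 + 0.69) = 1
¬c: Łukasiewicz ¬ gives 1 − 0.26 = 0.74
(((a ∨ a) → a) → ¬c): min(1, 1 − 1 + 0.74) = 0.74
(b ∧ (((a ∨ a) → a) → ¬c)) = min(0.55, 0.74) = 0.55
¬a: Łukasiewicz ¬ gives 1 − 0.69 = 0.31
((b ∧ (((a ∨ a) → a) → ¬c)) → ¬a): min(1, 1 − 0.55 + 0.31) = 0.76
(¬d → ((b ∧ (((a ∨ a) → a) → ¬c)) → ¬a)): min(1, 1 − 0.75 + 0.76) = 1
¬(¬d → ((b ∧ (((a ∨ a) → a) → ¬c)) → ¬a)): Łukasiewicz ¬ gives 1 − 1 = 0
¬¬(¬d → ((b ∧ (((a ∨ a) → a) → ¬c)) → ¬a)): Łukasiewicz ¬ gives 1 − 0 = 1
¬¬¬(¬d → ((b ∧ (((a ∨ a) → a) → ¬c)) → ¬a)): Łukasiewicz ¬ gives 1 − 1 = 0
((c ∨ a) → ¬¬¬(¬d → ((b ∧ (((a ∨ a) → a) → ¬c)) → ¬a))): min(1, 1 − 0.69 + 0) = 0.31
(¬a ∧ ((c ∨ a) → ¬¬¬(¬d → ((b ∧ (((a ∨ a) → a) → ¬c)) → ¬a)))) = min(0.31, 0.31) = 0.31
¬(¬a ∧ ((c ∨ a) → ¬¬¬(¬d → ((b ∧ (((a ∨ a) → a) → ¬c)) → ¬a)))): Łukasiewicz ¬ gives 1 − 0.31 = 0.69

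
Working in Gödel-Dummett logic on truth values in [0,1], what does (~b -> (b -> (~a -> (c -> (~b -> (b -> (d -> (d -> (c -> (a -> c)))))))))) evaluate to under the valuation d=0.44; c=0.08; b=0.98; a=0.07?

~b: Gödel ¬ of 0.98 = 0 (operand ≠ 0)
~a: Gödel ¬ of 0.07 = 0 (operand ≠ 0)
~b: Gödel ¬ of 0.98 = 0 (operand ≠ 0)
(a -> c): 0.07 ≤ 0.08, so result = 1
(c -> (a -> c)): 0.08 ≤ 1, so result = 1
(d -> (c -> (a -> c))): 0.44 ≤ 1, so result = 1
(d -> (d -> (c -> (a -> c)))): 0.44 ≤ 1, so result = 1
(b -> (d -> (d -> (c -> (a -> c))))): 0.98 ≤ 1, so result = 1
(~b -> (b -> (d -> (d -> (c -> (a -> c)))))): 0 ≤ 1, so result = 1
(c -> (~b -> (b -> (d -> (d -> (c -> (a -> c))))))): 0.08 ≤ 1, so result = 1
(~a -> (c -> (~b -> (b -> (d -> (d -> (c -> (a -> c)))))))): 0 ≤ 1, so result = 1
(b -> (~a -> (c -> (~b -> (b -> (d -> (d -> (c -> (a -> c))))))))): 0.98 ≤ 1, so result = 1
(~b -> (b -> (~a -> (c -> (~b -> (b -> (d -> (d -> (c -> (a -> c)))))))))): 0 ≤ 1, so result = 1

1.00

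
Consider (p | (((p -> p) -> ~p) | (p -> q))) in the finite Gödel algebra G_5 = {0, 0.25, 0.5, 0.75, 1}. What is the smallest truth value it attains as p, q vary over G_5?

0.25

The minimum is attained at p = 0.25, q = 0:
  (p -> p): 0.25 ≤ 0.25, so result = 1
  ~p: Gödel ¬ of 0.25 = 0 (operand ≠ 0)
  ((p -> p) -> ~p): 1 > 0, so result = 0
  (p -> q): 0.25 > 0, so result = 0
  (((p -> p) -> ~p) | (p -> q)) = max(0, 0) = 0
  (p | (((p -> p) -> ~p) | (p -> q))) = max(0.25, 0) = 0.25
Checking all 25 assignments confirms none give a value below 0.25.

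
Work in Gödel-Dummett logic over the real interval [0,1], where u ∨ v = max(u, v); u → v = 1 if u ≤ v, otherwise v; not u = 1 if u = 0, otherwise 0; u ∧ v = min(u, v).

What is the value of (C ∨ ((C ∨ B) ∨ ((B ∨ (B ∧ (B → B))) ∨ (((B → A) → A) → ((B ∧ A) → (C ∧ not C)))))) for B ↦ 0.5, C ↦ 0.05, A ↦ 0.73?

0.50

(C ∨ B) = max(0.05, 0.5) = 0.5
(B → B): 0.5 ≤ 0.5, so result = 1
(B ∧ (B → B)) = min(0.5, 1) = 0.5
(B ∨ (B ∧ (B → B))) = max(0.5, 0.5) = 0.5
(B → A): 0.5 ≤ 0.73, so result = 1
((B → A) → A): 1 > 0.73, so result = 0.73
(B ∧ A) = min(0.5, 0.73) = 0.5
not C: Gödel ¬ of 0.05 = 0 (operand ≠ 0)
(C ∧ not C) = min(0.05, 0) = 0
((B ∧ A) → (C ∧ not C)): 0.5 > 0, so result = 0
(((B → A) → A) → ((B ∧ A) → (C ∧ not C))): 0.73 > 0, so result = 0
((B ∨ (B ∧ (B → B))) ∨ (((B → A) → A) → ((B ∧ A) → (C ∧ not C)))) = max(0.5, 0) = 0.5
((C ∨ B) ∨ ((B ∨ (B ∧ (B → B))) ∨ (((B → A) → A) → ((B ∧ A) → (C ∧ not C))))) = max(0.5, 0.5) = 0.5
(C ∨ ((C ∨ B) ∨ ((B ∨ (B ∧ (B → B))) ∨ (((B → A) → A) → ((B ∧ A) → (C ∧ not C)))))) = max(0.05, 0.5) = 0.5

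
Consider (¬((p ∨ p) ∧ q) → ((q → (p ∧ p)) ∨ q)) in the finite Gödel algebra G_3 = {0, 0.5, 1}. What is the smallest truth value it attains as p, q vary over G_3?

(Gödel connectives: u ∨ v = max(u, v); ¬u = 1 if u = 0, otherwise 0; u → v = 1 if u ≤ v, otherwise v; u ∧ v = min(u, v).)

0.50

The minimum is attained at p = 0, q = 0.5:
  (p ∨ p) = max(0, 0) = 0
  ((p ∨ p) ∧ q) = min(0, 0.5) = 0
  ¬((p ∨ p) ∧ q): Gödel ¬ of 0 = 1 (operand is 0)
  (p ∧ p) = min(0, 0) = 0
  (q → (p ∧ p)): 0.5 > 0, so result = 0
  ((q → (p ∧ p)) ∨ q) = max(0, 0.5) = 0.5
  (¬((p ∨ p) ∧ q) → ((q → (p ∧ p)) ∨ q)): 1 > 0.5, so result = 0.5
Checking all 9 assignments confirms none give a value below 0.50.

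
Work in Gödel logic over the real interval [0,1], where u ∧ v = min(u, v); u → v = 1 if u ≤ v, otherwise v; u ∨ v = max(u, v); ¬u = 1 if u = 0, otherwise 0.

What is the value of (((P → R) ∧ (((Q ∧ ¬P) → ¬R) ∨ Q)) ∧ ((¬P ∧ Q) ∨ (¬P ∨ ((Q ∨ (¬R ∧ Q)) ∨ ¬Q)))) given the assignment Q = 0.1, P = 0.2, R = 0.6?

(P → R): 0.2 ≤ 0.6, so result = 1
¬P: Gödel ¬ of 0.2 = 0 (operand ≠ 0)
(Q ∧ ¬P) = min(0.1, 0) = 0
¬R: Gödel ¬ of 0.6 = 0 (operand ≠ 0)
((Q ∧ ¬P) → ¬R): 0 ≤ 0, so result = 1
(((Q ∧ ¬P) → ¬R) ∨ Q) = max(1, 0.1) = 1
((P → R) ∧ (((Q ∧ ¬P) → ¬R) ∨ Q)) = min(1, 1) = 1
¬P: Gödel ¬ of 0.2 = 0 (operand ≠ 0)
(¬P ∧ Q) = min(0, 0.1) = 0
¬P: Gödel ¬ of 0.2 = 0 (operand ≠ 0)
¬R: Gödel ¬ of 0.6 = 0 (operand ≠ 0)
(¬R ∧ Q) = min(0, 0.1) = 0
(Q ∨ (¬R ∧ Q)) = max(0.1, 0) = 0.1
¬Q: Gödel ¬ of 0.1 = 0 (operand ≠ 0)
((Q ∨ (¬R ∧ Q)) ∨ ¬Q) = max(0.1, 0) = 0.1
(¬P ∨ ((Q ∨ (¬R ∧ Q)) ∨ ¬Q)) = max(0, 0.1) = 0.1
((¬P ∧ Q) ∨ (¬P ∨ ((Q ∨ (¬R ∧ Q)) ∨ ¬Q))) = max(0, 0.1) = 0.1
(((P → R) ∧ (((Q ∧ ¬P) → ¬R) ∨ Q)) ∧ ((¬P ∧ Q) ∨ (¬P ∨ ((Q ∨ (¬R ∧ Q)) ∨ ¬Q)))) = min(1, 0.1) = 0.1

0.10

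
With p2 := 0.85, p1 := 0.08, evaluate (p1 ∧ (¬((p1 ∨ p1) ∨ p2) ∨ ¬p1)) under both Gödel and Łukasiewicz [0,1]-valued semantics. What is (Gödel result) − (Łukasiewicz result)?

-0.08

Gödel evaluation:
  (p1 ∨ p1) = max(0.08, 0.08) = 0.08
  ((p1 ∨ p1) ∨ p2) = max(0.08, 0.85) = 0.85
  ¬((p1 ∨ p1) ∨ p2): Gödel ¬ of 0.85 = 0 (operand ≠ 0)
  ¬p1: Gödel ¬ of 0.08 = 0 (operand ≠ 0)
  (¬((p1 ∨ p1) ∨ p2) ∨ ¬p1) = max(0, 0) = 0
  (p1 ∧ (¬((p1 ∨ p1) ∨ p2) ∨ ¬p1)) = min(0.08, 0) = 0
  Gödel value = 0
Łukasiewicz evaluation:
  (p1 ∨ p1) = max(0.08, 0.08) = 0.08
  ((p1 ∨ p1) ∨ p2) = max(0.08, 0.85) = 0.85
  ¬((p1 ∨ p1) ∨ p2): Łukasiewicz ¬ gives 1 − 0.85 = 0.15
  ¬p1: Łukasiewicz ¬ gives 1 − 0.08 = 0.92
  (¬((p1 ∨ p1) ∨ p2) ∨ ¬p1) = max(0.15, 0.92) = 0.92
  (p1 ∧ (¬((p1 ∨ p1) ∨ p2) ∨ ¬p1)) = min(0.08, 0.92) = 0.08
  Łukasiewicz value = 0.08
Difference: 0 − 0.08 = -0.08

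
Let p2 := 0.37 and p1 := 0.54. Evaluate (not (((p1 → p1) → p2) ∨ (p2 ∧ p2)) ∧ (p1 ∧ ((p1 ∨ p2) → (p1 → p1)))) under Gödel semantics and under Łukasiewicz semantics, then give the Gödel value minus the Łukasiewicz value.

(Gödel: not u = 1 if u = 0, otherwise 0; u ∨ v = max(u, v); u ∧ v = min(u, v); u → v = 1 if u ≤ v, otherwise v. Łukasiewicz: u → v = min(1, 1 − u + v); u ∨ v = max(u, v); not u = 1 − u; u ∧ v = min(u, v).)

-0.54

Gödel evaluation:
  (p1 → p1): 0.54 ≤ 0.54, so result = 1
  ((p1 → p1) → p2): 1 > 0.37, so result = 0.37
  (p2 ∧ p2) = min(0.37, 0.37) = 0.37
  (((p1 → p1) → p2) ∨ (p2 ∧ p2)) = max(0.37, 0.37) = 0.37
  not (((p1 → p1) → p2) ∨ (p2 ∧ p2)): Gödel ¬ of 0.37 = 0 (operand ≠ 0)
  (p1 ∨ p2) = max(0.54, 0.37) = 0.54
  (p1 → p1): 0.54 ≤ 0.54, so result = 1
  ((p1 ∨ p2) → (p1 → p1)): 0.54 ≤ 1, so result = 1
  (p1 ∧ ((p1 ∨ p2) → (p1 → p1))) = min(0.54, 1) = 0.54
  (not (((p1 → p1) → p2) ∨ (p2 ∧ p2)) ∧ (p1 ∧ ((p1 ∨ p2) → (p1 → p1)))) = min(0, 0.54) = 0
  Gödel value = 0
Łukasiewicz evaluation:
  (p1 → p1): min(1, 1 − 0.54 + 0.54) = 1
  ((p1 → p1) → p2): min(1, 1 − 1 + 0.37) = 0.37
  (p2 ∧ p2) = min(0.37, 0.37) = 0.37
  (((p1 → p1) → p2) ∨ (p2 ∧ p2)) = max(0.37, 0.37) = 0.37
  not (((p1 → p1) → p2) ∨ (p2 ∧ p2)): Łukasiewicz ¬ gives 1 − 0.37 = 0.63
  (p1 ∨ p2) = max(0.54, 0.37) = 0.54
  (p1 → p1): min(1, 1 − 0.54 + 0.54) = 1
  ((p1 ∨ p2) → (p1 → p1)): min(1, 1 − 0.54 + 1) = 1
  (p1 ∧ ((p1 ∨ p2) → (p1 → p1))) = min(0.54, 1) = 0.54
  (not (((p1 → p1) → p2) ∨ (p2 ∧ p2)) ∧ (p1 ∧ ((p1 ∨ p2) → (p1 → p1)))) = min(0.63, 0.54) = 0.54
  Łukasiewicz value = 0.54
Difference: 0 − 0.54 = -0.54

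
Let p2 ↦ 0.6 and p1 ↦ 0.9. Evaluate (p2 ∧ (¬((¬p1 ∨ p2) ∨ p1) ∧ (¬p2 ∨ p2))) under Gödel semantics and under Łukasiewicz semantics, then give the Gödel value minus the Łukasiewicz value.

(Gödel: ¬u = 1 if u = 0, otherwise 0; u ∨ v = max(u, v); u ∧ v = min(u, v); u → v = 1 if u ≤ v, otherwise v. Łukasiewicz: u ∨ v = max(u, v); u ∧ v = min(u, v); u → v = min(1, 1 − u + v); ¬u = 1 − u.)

-0.10

Gödel evaluation:
  ¬p1: Gödel ¬ of 0.9 = 0 (operand ≠ 0)
  (¬p1 ∨ p2) = max(0, 0.6) = 0.6
  ((¬p1 ∨ p2) ∨ p1) = max(0.6, 0.9) = 0.9
  ¬((¬p1 ∨ p2) ∨ p1): Gödel ¬ of 0.9 = 0 (operand ≠ 0)
  ¬p2: Gödel ¬ of 0.6 = 0 (operand ≠ 0)
  (¬p2 ∨ p2) = max(0, 0.6) = 0.6
  (¬((¬p1 ∨ p2) ∨ p1) ∧ (¬p2 ∨ p2)) = min(0, 0.6) = 0
  (p2 ∧ (¬((¬p1 ∨ p2) ∨ p1) ∧ (¬p2 ∨ p2))) = min(0.6, 0) = 0
  Gödel value = 0
Łukasiewicz evaluation:
  ¬p1: Łukasiewicz ¬ gives 1 − 0.9 = 0.1
  (¬p1 ∨ p2) = max(0.1, 0.6) = 0.6
  ((¬p1 ∨ p2) ∨ p1) = max(0.6, 0.9) = 0.9
  ¬((¬p1 ∨ p2) ∨ p1): Łukasiewicz ¬ gives 1 − 0.9 = 0.1
  ¬p2: Łukasiewicz ¬ gives 1 − 0.6 = 0.4
  (¬p2 ∨ p2) = max(0.4, 0.6) = 0.6
  (¬((¬p1 ∨ p2) ∨ p1) ∧ (¬p2 ∨ p2)) = min(0.1, 0.6) = 0.1
  (p2 ∧ (¬((¬p1 ∨ p2) ∨ p1) ∧ (¬p2 ∨ p2))) = min(0.6, 0.1) = 0.1
  Łukasiewicz value = 0.1
Difference: 0 − 0.1 = -0.10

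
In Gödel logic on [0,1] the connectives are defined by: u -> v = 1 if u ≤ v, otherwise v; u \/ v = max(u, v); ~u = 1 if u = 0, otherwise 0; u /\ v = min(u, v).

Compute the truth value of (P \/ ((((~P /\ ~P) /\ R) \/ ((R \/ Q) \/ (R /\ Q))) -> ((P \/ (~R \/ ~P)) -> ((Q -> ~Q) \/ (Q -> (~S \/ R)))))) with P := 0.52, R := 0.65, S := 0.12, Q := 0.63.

1.00

~P: Gödel ¬ of 0.52 = 0 (operand ≠ 0)
~P: Gödel ¬ of 0.52 = 0 (operand ≠ 0)
(~P /\ ~P) = min(0, 0) = 0
((~P /\ ~P) /\ R) = min(0, 0.65) = 0
(R \/ Q) = max(0.65, 0.63) = 0.65
(R /\ Q) = min(0.65, 0.63) = 0.63
((R \/ Q) \/ (R /\ Q)) = max(0.65, 0.63) = 0.65
(((~P /\ ~P) /\ R) \/ ((R \/ Q) \/ (R /\ Q))) = max(0, 0.65) = 0.65
~R: Gödel ¬ of 0.65 = 0 (operand ≠ 0)
~P: Gödel ¬ of 0.52 = 0 (operand ≠ 0)
(~R \/ ~P) = max(0, 0) = 0
(P \/ (~R \/ ~P)) = max(0.52, 0) = 0.52
~Q: Gödel ¬ of 0.63 = 0 (operand ≠ 0)
(Q -> ~Q): 0.63 > 0, so result = 0
~S: Gödel ¬ of 0.12 = 0 (operand ≠ 0)
(~S \/ R) = max(0, 0.65) = 0.65
(Q -> (~S \/ R)): 0.63 ≤ 0.65, so result = 1
((Q -> ~Q) \/ (Q -> (~S \/ R))) = max(0, 1) = 1
((P \/ (~R \/ ~P)) -> ((Q -> ~Q) \/ (Q -> (~S \/ R)))): 0.52 ≤ 1, so result = 1
((((~P /\ ~P) /\ R) \/ ((R \/ Q) \/ (R /\ Q))) -> ((P \/ (~R \/ ~P)) -> ((Q -> ~Q) \/ (Q -> (~S \/ R))))): 0.65 ≤ 1, so result = 1
(P \/ ((((~P /\ ~P) /\ R) \/ ((R \/ Q) \/ (R /\ Q))) -> ((P \/ (~R \/ ~P)) -> ((Q -> ~Q) \/ (Q -> (~S \/ R)))))) = max(0.52, 1) = 1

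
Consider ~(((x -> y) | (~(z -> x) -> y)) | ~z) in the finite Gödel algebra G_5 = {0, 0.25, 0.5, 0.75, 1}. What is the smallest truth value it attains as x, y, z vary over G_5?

0.00

The minimum is attained at x = 0, y = 0, z = 0:
  (x -> y): 0 ≤ 0, so result = 1
  (z -> x): 0 ≤ 0, so result = 1
  ~(z -> x): Gödel ¬ of 1 = 0 (operand ≠ 0)
  (~(z -> x) -> y): 0 ≤ 0, so result = 1
  ((x -> y) | (~(z -> x) -> y)) = max(1, 1) = 1
  ~z: Gödel ¬ of 0 = 1 (operand is 0)
  (((x -> y) | (~(z -> x) -> y)) | ~z) = max(1, 1) = 1
  ~(((x -> y) | (~(z -> x) -> y)) | ~z): Gödel ¬ of 1 = 0 (operand ≠ 0)
Checking all 125 assignments confirms none give a value below 0.00.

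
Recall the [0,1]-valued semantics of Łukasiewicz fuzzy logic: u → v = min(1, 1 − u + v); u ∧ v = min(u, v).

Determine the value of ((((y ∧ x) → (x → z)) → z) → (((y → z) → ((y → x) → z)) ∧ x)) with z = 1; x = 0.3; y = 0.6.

0.30

(y ∧ x) = min(0.6, 0.3) = 0.3
(x → z): min(1, 1 − 0.3 + 1) = 1
((y ∧ x) → (x → z)): min(1, 1 − 0.3 + 1) = 1
(((y ∧ x) → (x → z)) → z): min(1, 1 − 1 + 1) = 1
(y → z): min(1, 1 − 0.6 + 1) = 1
(y → x): min(1, 1 − 0.6 + 0.3) = 0.7
((y → x) → z): min(1, 1 − 0.7 + 1) = 1
((y → z) → ((y → x) → z)): min(1, 1 − 1 + 1) = 1
(((y → z) → ((y → x) → z)) ∧ x) = min(1, 0.3) = 0.3
((((y ∧ x) → (x → z)) → z) → (((y → z) → ((y → x) → z)) ∧ x)): min(1, 1 − 1 + 0.3) = 0.3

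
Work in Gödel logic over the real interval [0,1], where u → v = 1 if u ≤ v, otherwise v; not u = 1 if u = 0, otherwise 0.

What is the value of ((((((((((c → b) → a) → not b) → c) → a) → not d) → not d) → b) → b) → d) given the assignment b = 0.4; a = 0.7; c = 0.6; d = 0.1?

0.10

(c → b): 0.6 > 0.4, so result = 0.4
((c → b) → a): 0.4 ≤ 0.7, so result = 1
not b: Gödel ¬ of 0.4 = 0 (operand ≠ 0)
(((c → b) → a) → not b): 1 > 0, so result = 0
((((c → b) → a) → not b) → c): 0 ≤ 0.6, so result = 1
(((((c → b) → a) → not b) → c) → a): 1 > 0.7, so result = 0.7
not d: Gödel ¬ of 0.1 = 0 (operand ≠ 0)
((((((c → b) → a) → not b) → c) → a) → not d): 0.7 > 0, so result = 0
not d: Gödel ¬ of 0.1 = 0 (operand ≠ 0)
(((((((c → b) → a) → not b) → c) → a) → not d) → not d): 0 ≤ 0, so result = 1
((((((((c → b) → a) → not b) → c) → a) → not d) → not d) → b): 1 > 0.4, so result = 0.4
(((((((((c → b) → a) → not b) → c) → a) → not d) → not d) → b) → b): 0.4 ≤ 0.4, so result = 1
((((((((((c → b) → a) → not b) → c) → a) → not d) → not d) → b) → b) → d): 1 > 0.1, so result = 0.1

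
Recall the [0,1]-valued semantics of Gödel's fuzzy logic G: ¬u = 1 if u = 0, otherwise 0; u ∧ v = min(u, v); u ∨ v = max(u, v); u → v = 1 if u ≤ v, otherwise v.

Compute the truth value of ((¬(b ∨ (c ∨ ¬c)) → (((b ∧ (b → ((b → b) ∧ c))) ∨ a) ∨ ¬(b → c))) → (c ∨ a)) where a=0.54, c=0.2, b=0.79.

¬c: Gödel ¬ of 0.2 = 0 (operand ≠ 0)
(c ∨ ¬c) = max(0.2, 0) = 0.2
(b ∨ (c ∨ ¬c)) = max(0.79, 0.2) = 0.79
¬(b ∨ (c ∨ ¬c)): Gödel ¬ of 0.79 = 0 (operand ≠ 0)
(b → b): 0.79 ≤ 0.79, so result = 1
((b → b) ∧ c) = min(1, 0.2) = 0.2
(b → ((b → b) ∧ c)): 0.79 > 0.2, so result = 0.2
(b ∧ (b → ((b → b) ∧ c))) = min(0.79, 0.2) = 0.2
((b ∧ (b → ((b → b) ∧ c))) ∨ a) = max(0.2, 0.54) = 0.54
(b → c): 0.79 > 0.2, so result = 0.2
¬(b → c): Gödel ¬ of 0.2 = 0 (operand ≠ 0)
(((b ∧ (b → ((b → b) ∧ c))) ∨ a) ∨ ¬(b → c)) = max(0.54, 0) = 0.54
(¬(b ∨ (c ∨ ¬c)) → (((b ∧ (b → ((b → b) ∧ c))) ∨ a) ∨ ¬(b → c))): 0 ≤ 0.54, so result = 1
(c ∨ a) = max(0.2, 0.54) = 0.54
((¬(b ∨ (c ∨ ¬c)) → (((b ∧ (b → ((b → b) ∧ c))) ∨ a) ∨ ¬(b → c))) → (c ∨ a)): 1 > 0.54, so result = 0.54

0.54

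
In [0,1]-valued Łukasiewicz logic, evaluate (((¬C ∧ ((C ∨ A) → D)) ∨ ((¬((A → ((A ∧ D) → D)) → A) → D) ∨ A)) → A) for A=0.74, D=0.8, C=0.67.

¬C: Łukasiewicz ¬ gives 1 − 0.67 = 0.33
(C ∨ A) = max(0.67, 0.74) = 0.74
((C ∨ A) → D): min(1, 1 − 0.74 + 0.8) = 1
(¬C ∧ ((C ∨ A) → D)) = min(0.33, 1) = 0.33
(A ∧ D) = min(0.74, 0.8) = 0.74
((A ∧ D) → D): min(1, 1 − 0.74 + 0.8) = 1
(A → ((A ∧ D) → D)): min(1, 1 − 0.74 + 1) = 1
((A → ((A ∧ D) → D)) → A): min(1, 1 − 1 + 0.74) = 0.74
¬((A → ((A ∧ D) → D)) → A): Łukasiewicz ¬ gives 1 − 0.74 = 0.26
(¬((A → ((A ∧ D) → D)) → A) → D): min(1, 1 − 0.26 + 0.8) = 1
((¬((A → ((A ∧ D) → D)) → A) → D) ∨ A) = max(1, 0.74) = 1
((¬C ∧ ((C ∨ A) → D)) ∨ ((¬((A → ((A ∧ D) → D)) → A) → D) ∨ A)) = max(0.33, 1) = 1
(((¬C ∧ ((C ∨ A) → D)) ∨ ((¬((A → ((A ∧ D) → D)) → A) → D) ∨ A)) → A): min(1, 1 − 1 + 0.74) = 0.74

0.74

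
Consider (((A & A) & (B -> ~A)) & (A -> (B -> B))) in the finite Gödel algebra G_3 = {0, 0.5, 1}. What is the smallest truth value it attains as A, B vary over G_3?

The minimum is attained at A = 0, B = 0:
  (A & A) = min(0, 0) = 0
  ~A: Gödel ¬ of 0 = 1 (operand is 0)
  (B -> ~A): 0 ≤ 1, so result = 1
  ((A & A) & (B -> ~A)) = min(0, 1) = 0
  (B -> B): 0 ≤ 0, so result = 1
  (A -> (B -> B)): 0 ≤ 1, so result = 1
  (((A & A) & (B -> ~A)) & (A -> (B -> B))) = min(0, 1) = 0
Checking all 9 assignments confirms none give a value below 0.00.

0.00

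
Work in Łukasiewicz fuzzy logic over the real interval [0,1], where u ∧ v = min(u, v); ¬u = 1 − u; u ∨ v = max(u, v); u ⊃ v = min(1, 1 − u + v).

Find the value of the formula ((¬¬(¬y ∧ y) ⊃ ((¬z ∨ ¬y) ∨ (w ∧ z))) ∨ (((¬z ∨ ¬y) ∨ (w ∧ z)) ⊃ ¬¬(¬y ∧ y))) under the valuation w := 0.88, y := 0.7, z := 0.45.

¬y: Łukasiewicz ¬ gives 1 − 0.7 = 0.3
(¬y ∧ y) = min(0.3, 0.7) = 0.3
¬(¬y ∧ y): Łukasiewicz ¬ gives 1 − 0.3 = 0.7
¬¬(¬y ∧ y): Łukasiewicz ¬ gives 1 − 0.7 = 0.3
¬z: Łukasiewicz ¬ gives 1 − 0.45 = 0.55
¬y: Łukasiewicz ¬ gives 1 − 0.7 = 0.3
(¬z ∨ ¬y) = max(0.55, 0.3) = 0.55
(w ∧ z) = min(0.88, 0.45) = 0.45
((¬z ∨ ¬y) ∨ (w ∧ z)) = max(0.55, 0.45) = 0.55
(¬¬(¬y ∧ y) ⊃ ((¬z ∨ ¬y) ∨ (w ∧ z))): min(1, 1 − 0.3 + 0.55) = 1
¬z: Łukasiewicz ¬ gives 1 − 0.45 = 0.55
¬y: Łukasiewicz ¬ gives 1 − 0.7 = 0.3
(¬z ∨ ¬y) = max(0.55, 0.3) = 0.55
(w ∧ z) = min(0.88, 0.45) = 0.45
((¬z ∨ ¬y) ∨ (w ∧ z)) = max(0.55, 0.45) = 0.55
¬y: Łukasiewicz ¬ gives 1 − 0.7 = 0.3
(¬y ∧ y) = min(0.3, 0.7) = 0.3
¬(¬y ∧ y): Łukasiewicz ¬ gives 1 − 0.3 = 0.7
¬¬(¬y ∧ y): Łukasiewicz ¬ gives 1 − 0.7 = 0.3
(((¬z ∨ ¬y) ∨ (w ∧ z)) ⊃ ¬¬(¬y ∧ y)): min(1, 1 − 0.55 + 0.3) = 0.75
((¬¬(¬y ∧ y) ⊃ ((¬z ∨ ¬y) ∨ (w ∧ z))) ∨ (((¬z ∨ ¬y) ∨ (w ∧ z)) ⊃ ¬¬(¬y ∧ y))) = max(1, 0.75) = 1

1.00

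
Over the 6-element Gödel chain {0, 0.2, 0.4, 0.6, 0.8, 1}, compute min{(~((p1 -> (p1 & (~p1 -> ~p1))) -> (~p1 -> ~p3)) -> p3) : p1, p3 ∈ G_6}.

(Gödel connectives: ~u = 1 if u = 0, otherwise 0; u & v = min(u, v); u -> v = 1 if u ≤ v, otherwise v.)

The minimum is attained at p1 = 0, p3 = 0.2:
  ~p1: Gödel ¬ of 0 = 1 (operand is 0)
  ~p1: Gödel ¬ of 0 = 1 (operand is 0)
  (~p1 -> ~p1): 1 ≤ 1, so result = 1
  (p1 & (~p1 -> ~p1)) = min(0, 1) = 0
  (p1 -> (p1 & (~p1 -> ~p1))): 0 ≤ 0, so result = 1
  ~p1: Gödel ¬ of 0 = 1 (operand is 0)
  ~p3: Gödel ¬ of 0.2 = 0 (operand ≠ 0)
  (~p1 -> ~p3): 1 > 0, so result = 0
  ((p1 -> (p1 & (~p1 -> ~p1))) -> (~p1 -> ~p3)): 1 > 0, so result = 0
  ~((p1 -> (p1 & (~p1 -> ~p1))) -> (~p1 -> ~p3)): Gödel ¬ of 0 = 1 (operand is 0)
  (~((p1 -> (p1 & (~p1 -> ~p1))) -> (~p1 -> ~p3)) -> p3): 1 > 0.2, so result = 0.2
Checking all 36 assignments confirms none give a value below 0.20.

0.20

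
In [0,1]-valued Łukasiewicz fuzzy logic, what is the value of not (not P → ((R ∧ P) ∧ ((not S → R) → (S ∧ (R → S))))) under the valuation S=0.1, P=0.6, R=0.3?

0.10

not P: Łukasiewicz ¬ gives 1 − 0.6 = 0.4
(R ∧ P) = min(0.3, 0.6) = 0.3
not S: Łukasiewicz ¬ gives 1 − 0.1 = 0.9
(not S → R): min(1, 1 − 0.9 + 0.3) = 0.4
(R → S): min(1, 1 − 0.3 + 0.1) = 0.8
(S ∧ (R → S)) = min(0.1, 0.8) = 0.1
((not S → R) → (S ∧ (R → S))): min(1, 1 − 0.4 + 0.1) = 0.7
((R ∧ P) ∧ ((not S → R) → (S ∧ (R → S)))) = min(0.3, 0.7) = 0.3
(not P → ((R ∧ P) ∧ ((not S → R) → (S ∧ (R → S))))): min(1, 1 − 0.4 + 0.3) = 0.9
not (not P → ((R ∧ P) ∧ ((not S → R) → (S ∧ (R → S))))): Łukasiewicz ¬ gives 1 − 0.9 = 0.1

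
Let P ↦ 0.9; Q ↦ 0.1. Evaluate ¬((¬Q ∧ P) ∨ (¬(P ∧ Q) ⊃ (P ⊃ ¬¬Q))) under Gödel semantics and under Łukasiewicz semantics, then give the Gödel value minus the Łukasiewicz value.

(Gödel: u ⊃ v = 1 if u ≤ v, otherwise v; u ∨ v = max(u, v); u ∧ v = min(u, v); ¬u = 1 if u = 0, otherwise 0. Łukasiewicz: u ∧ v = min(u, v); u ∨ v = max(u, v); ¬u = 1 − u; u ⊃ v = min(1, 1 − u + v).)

Gödel evaluation:
  ¬Q: Gödel ¬ of 0.1 = 0 (operand ≠ 0)
  (¬Q ∧ P) = min(0, 0.9) = 0
  (P ∧ Q) = min(0.9, 0.1) = 0.1
  ¬(P ∧ Q): Gödel ¬ of 0.1 = 0 (operand ≠ 0)
  ¬Q: Gödel ¬ of 0.1 = 0 (operand ≠ 0)
  ¬¬Q: Gödel ¬ of 0 = 1 (operand is 0)
  (P ⊃ ¬¬Q): 0.9 ≤ 1, so result = 1
  (¬(P ∧ Q) ⊃ (P ⊃ ¬¬Q)): 0 ≤ 1, so result = 1
  ((¬Q ∧ P) ∨ (¬(P ∧ Q) ⊃ (P ⊃ ¬¬Q))) = max(0, 1) = 1
  ¬((¬Q ∧ P) ∨ (¬(P ∧ Q) ⊃ (P ⊃ ¬¬Q))): Gödel ¬ of 1 = 0 (operand ≠ 0)
  Gödel value = 0
Łukasiewicz evaluation:
  ¬Q: Łukasiewicz ¬ gives 1 − 0.1 = 0.9
  (¬Q ∧ P) = min(0.9, 0.9) = 0.9
  (P ∧ Q) = min(0.9, 0.1) = 0.1
  ¬(P ∧ Q): Łukasiewicz ¬ gives 1 − 0.1 = 0.9
  ¬Q: Łukasiewicz ¬ gives 1 − 0.1 = 0.9
  ¬¬Q: Łukasiewicz ¬ gives 1 − 0.9 = 0.1
  (P ⊃ ¬¬Q): min(1, 1 − 0.9 + 0.1) = 0.2
  (¬(P ∧ Q) ⊃ (P ⊃ ¬¬Q)): min(1, 1 − 0.9 + 0.2) = 0.3
  ((¬Q ∧ P) ∨ (¬(P ∧ Q) ⊃ (P ⊃ ¬¬Q))) = max(0.9, 0.3) = 0.9
  ¬((¬Q ∧ P) ∨ (¬(P ∧ Q) ⊃ (P ⊃ ¬¬Q))): Łukasiewicz ¬ gives 1 − 0.9 = 0.1
  Łukasiewicz value = 0.1
Difference: 0 − 0.1 = -0.10

-0.10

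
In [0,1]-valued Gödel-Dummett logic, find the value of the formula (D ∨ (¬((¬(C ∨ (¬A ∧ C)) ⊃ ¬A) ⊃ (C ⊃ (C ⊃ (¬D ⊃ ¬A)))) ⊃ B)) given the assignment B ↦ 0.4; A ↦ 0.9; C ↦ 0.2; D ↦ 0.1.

1.00

¬A: Gödel ¬ of 0.9 = 0 (operand ≠ 0)
(¬A ∧ C) = min(0, 0.2) = 0
(C ∨ (¬A ∧ C)) = max(0.2, 0) = 0.2
¬(C ∨ (¬A ∧ C)): Gödel ¬ of 0.2 = 0 (operand ≠ 0)
¬A: Gödel ¬ of 0.9 = 0 (operand ≠ 0)
(¬(C ∨ (¬A ∧ C)) ⊃ ¬A): 0 ≤ 0, so result = 1
¬D: Gödel ¬ of 0.1 = 0 (operand ≠ 0)
¬A: Gödel ¬ of 0.9 = 0 (operand ≠ 0)
(¬D ⊃ ¬A): 0 ≤ 0, so result = 1
(C ⊃ (¬D ⊃ ¬A)): 0.2 ≤ 1, so result = 1
(C ⊃ (C ⊃ (¬D ⊃ ¬A))): 0.2 ≤ 1, so result = 1
((¬(C ∨ (¬A ∧ C)) ⊃ ¬A) ⊃ (C ⊃ (C ⊃ (¬D ⊃ ¬A)))): 1 ≤ 1, so result = 1
¬((¬(C ∨ (¬A ∧ C)) ⊃ ¬A) ⊃ (C ⊃ (C ⊃ (¬D ⊃ ¬A)))): Gödel ¬ of 1 = 0 (operand ≠ 0)
(¬((¬(C ∨ (¬A ∧ C)) ⊃ ¬A) ⊃ (C ⊃ (C ⊃ (¬D ⊃ ¬A)))) ⊃ B): 0 ≤ 0.4, so result = 1
(D ∨ (¬((¬(C ∨ (¬A ∧ C)) ⊃ ¬A) ⊃ (C ⊃ (C ⊃ (¬D ⊃ ¬A)))) ⊃ B)) = max(0.1, 1) = 1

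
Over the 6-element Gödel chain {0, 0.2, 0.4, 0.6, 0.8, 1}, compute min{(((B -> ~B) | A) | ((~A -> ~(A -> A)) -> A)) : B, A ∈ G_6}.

The minimum is attained at B = 0.2, A = 0.2:
  ~B: Gödel ¬ of 0.2 = 0 (operand ≠ 0)
  (B -> ~B): 0.2 > 0, so result = 0
  ((B -> ~B) | A) = max(0, 0.2) = 0.2
  ~A: Gödel ¬ of 0.2 = 0 (operand ≠ 0)
  (A -> A): 0.2 ≤ 0.2, so result = 1
  ~(A -> A): Gödel ¬ of 1 = 0 (operand ≠ 0)
  (~A -> ~(A -> A)): 0 ≤ 0, so result = 1
  ((~A -> ~(A -> A)) -> A): 1 > 0.2, so result = 0.2
  (((B -> ~B) | A) | ((~A -> ~(A -> A)) -> A)) = max(0.2, 0.2) = 0.2
Checking all 36 assignments confirms none give a value below 0.20.

0.20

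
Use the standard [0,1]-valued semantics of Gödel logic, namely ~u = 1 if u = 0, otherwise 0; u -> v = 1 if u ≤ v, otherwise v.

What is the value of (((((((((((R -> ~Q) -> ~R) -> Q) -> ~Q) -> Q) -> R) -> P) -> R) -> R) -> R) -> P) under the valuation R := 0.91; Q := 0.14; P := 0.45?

0.45

~Q: Gödel ¬ of 0.14 = 0 (operand ≠ 0)
(R -> ~Q): 0.91 > 0, so result = 0
~R: Gödel ¬ of 0.91 = 0 (operand ≠ 0)
((R -> ~Q) -> ~R): 0 ≤ 0, so result = 1
(((R -> ~Q) -> ~R) -> Q): 1 > 0.14, so result = 0.14
~Q: Gödel ¬ of 0.14 = 0 (operand ≠ 0)
((((R -> ~Q) -> ~R) -> Q) -> ~Q): 0.14 > 0, so result = 0
(((((R -> ~Q) -> ~R) -> Q) -> ~Q) -> Q): 0 ≤ 0.14, so result = 1
((((((R -> ~Q) -> ~R) -> Q) -> ~Q) -> Q) -> R): 1 > 0.91, so result = 0.91
(((((((R -> ~Q) -> ~R) -> Q) -> ~Q) -> Q) -> R) -> P): 0.91 > 0.45, so result = 0.45
((((((((R -> ~Q) -> ~R) -> Q) -> ~Q) -> Q) -> R) -> P) -> R): 0.45 ≤ 0.91, so result = 1
(((((((((R -> ~Q) -> ~R) -> Q) -> ~Q) -> Q) -> R) -> P) -> R) -> R): 1 > 0.91, so result = 0.91
((((((((((R -> ~Q) -> ~R) -> Q) -> ~Q) -> Q) -> R) -> P) -> R) -> R) -> R): 0.91 ≤ 0.91, so result = 1
(((((((((((R -> ~Q) -> ~R) -> Q) -> ~Q) -> Q) -> R) -> P) -> R) -> R) -> R) -> P): 1 > 0.45, so result = 0.45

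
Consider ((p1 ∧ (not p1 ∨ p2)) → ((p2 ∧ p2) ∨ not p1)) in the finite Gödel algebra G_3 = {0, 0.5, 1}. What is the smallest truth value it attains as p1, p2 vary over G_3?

Every assignment gives 1. For instance at p1 = 0, p2 = 0:
  not p1: Gödel ¬ of 0 = 1 (operand is 0)
  (not p1 ∨ p2) = max(1, 0) = 1
  (p1 ∧ (not p1 ∨ p2)) = min(0, 1) = 0
  (p2 ∧ p2) = min(0, 0) = 0
  not p1: Gödel ¬ of 0 = 1 (operand is 0)
  ((p2 ∧ p2) ∨ not p1) = max(0, 1) = 1
  ((p1 ∧ (not p1 ∨ p2)) → ((p2 ∧ p2) ∨ not p1)): 0 ≤ 1, so result = 1
All 9 assignments give value 1 — the formula is a G_3-tautology.

1.00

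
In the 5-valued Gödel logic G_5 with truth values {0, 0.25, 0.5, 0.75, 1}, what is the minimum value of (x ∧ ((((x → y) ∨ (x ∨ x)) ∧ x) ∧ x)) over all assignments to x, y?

The minimum is attained at x = 0, y = 0:
  (x → y): 0 ≤ 0, so result = 1
  (x ∨ x) = max(0, 0) = 0
  ((x → y) ∨ (x ∨ x)) = max(1, 0) = 1
  (((x → y) ∨ (x ∨ x)) ∧ x) = min(1, 0) = 0
  ((((x → y) ∨ (x ∨ x)) ∧ x) ∧ x) = min(0, 0) = 0
  (x ∧ ((((x → y) ∨ (x ∨ x)) ∧ x) ∧ x)) = min(0, 0) = 0
Checking all 25 assignments confirms none give a value below 0.00.

0.00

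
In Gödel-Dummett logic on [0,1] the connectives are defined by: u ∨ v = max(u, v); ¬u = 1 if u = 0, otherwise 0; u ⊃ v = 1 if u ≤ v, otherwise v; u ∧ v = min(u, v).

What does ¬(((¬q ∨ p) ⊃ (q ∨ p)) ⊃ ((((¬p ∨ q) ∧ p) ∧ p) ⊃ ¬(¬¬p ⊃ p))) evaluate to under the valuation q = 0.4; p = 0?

0.00

¬q: Gödel ¬ of 0.4 = 0 (operand ≠ 0)
(¬q ∨ p) = max(0, 0) = 0
(q ∨ p) = max(0.4, 0) = 0.4
((¬q ∨ p) ⊃ (q ∨ p)): 0 ≤ 0.4, so result = 1
¬p: Gödel ¬ of 0 = 1 (operand is 0)
(¬p ∨ q) = max(1, 0.4) = 1
((¬p ∨ q) ∧ p) = min(1, 0) = 0
(((¬p ∨ q) ∧ p) ∧ p) = min(0, 0) = 0
¬p: Gödel ¬ of 0 = 1 (operand is 0)
¬¬p: Gödel ¬ of 1 = 0 (operand ≠ 0)
(¬¬p ⊃ p): 0 ≤ 0, so result = 1
¬(¬¬p ⊃ p): Gödel ¬ of 1 = 0 (operand ≠ 0)
((((¬p ∨ q) ∧ p) ∧ p) ⊃ ¬(¬¬p ⊃ p)): 0 ≤ 0, so result = 1
(((¬q ∨ p) ⊃ (q ∨ p)) ⊃ ((((¬p ∨ q) ∧ p) ∧ p) ⊃ ¬(¬¬p ⊃ p))): 1 ≤ 1, so result = 1
¬(((¬q ∨ p) ⊃ (q ∨ p)) ⊃ ((((¬p ∨ q) ∧ p) ∧ p) ⊃ ¬(¬¬p ⊃ p))): Gödel ¬ of 1 = 0 (operand ≠ 0)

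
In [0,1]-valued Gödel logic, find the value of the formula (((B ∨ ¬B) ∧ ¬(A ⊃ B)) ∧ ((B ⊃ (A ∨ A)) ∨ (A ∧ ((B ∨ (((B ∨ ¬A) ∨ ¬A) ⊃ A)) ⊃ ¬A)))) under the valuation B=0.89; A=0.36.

¬B: Gödel ¬ of 0.89 = 0 (operand ≠ 0)
(B ∨ ¬B) = max(0.89, 0) = 0.89
(A ⊃ B): 0.36 ≤ 0.89, so result = 1
¬(A ⊃ B): Gödel ¬ of 1 = 0 (operand ≠ 0)
((B ∨ ¬B) ∧ ¬(A ⊃ B)) = min(0.89, 0) = 0
(A ∨ A) = max(0.36, 0.36) = 0.36
(B ⊃ (A ∨ A)): 0.89 > 0.36, so result = 0.36
¬A: Gödel ¬ of 0.36 = 0 (operand ≠ 0)
(B ∨ ¬A) = max(0.89, 0) = 0.89
¬A: Gödel ¬ of 0.36 = 0 (operand ≠ 0)
((B ∨ ¬A) ∨ ¬A) = max(0.89, 0) = 0.89
(((B ∨ ¬A) ∨ ¬A) ⊃ A): 0.89 > 0.36, so result = 0.36
(B ∨ (((B ∨ ¬A) ∨ ¬A) ⊃ A)) = max(0.89, 0.36) = 0.89
¬A: Gödel ¬ of 0.36 = 0 (operand ≠ 0)
((B ∨ (((B ∨ ¬A) ∨ ¬A) ⊃ A)) ⊃ ¬A): 0.89 > 0, so result = 0
(A ∧ ((B ∨ (((B ∨ ¬A) ∨ ¬A) ⊃ A)) ⊃ ¬A)) = min(0.36, 0) = 0
((B ⊃ (A ∨ A)) ∨ (A ∧ ((B ∨ (((B ∨ ¬A) ∨ ¬A) ⊃ A)) ⊃ ¬A))) = max(0.36, 0) = 0.36
(((B ∨ ¬B) ∧ ¬(A ⊃ B)) ∧ ((B ⊃ (A ∨ A)) ∨ (A ∧ ((B ∨ (((B ∨ ¬A) ∨ ¬A) ⊃ A)) ⊃ ¬A)))) = min(0, 0.36) = 0

0.00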